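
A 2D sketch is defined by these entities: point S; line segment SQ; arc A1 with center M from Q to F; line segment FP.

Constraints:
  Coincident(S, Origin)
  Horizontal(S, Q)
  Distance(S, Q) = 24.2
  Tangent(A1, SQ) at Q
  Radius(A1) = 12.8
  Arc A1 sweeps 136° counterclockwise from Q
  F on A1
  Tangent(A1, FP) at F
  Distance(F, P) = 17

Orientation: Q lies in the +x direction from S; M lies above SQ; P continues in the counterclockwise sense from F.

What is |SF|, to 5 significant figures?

39.742

S is at the origin; S and Q share the same y with |SQ| = 24.2 and Q on the +x side, so Q = (24.200, 0.0000). The tangent condition forces MQ to be normal to SQ, so M = Q + (0, 12.8) = (24.200, 12.800). On A1, Q sits at bearing -90° from M; a 136° counterclockwise sweep puts F at bearing 46°, so F = M + 12.8·(cos 46°, sin 46°) = (33.092, 22.008). Then |SF| = |F − S| = 39.742.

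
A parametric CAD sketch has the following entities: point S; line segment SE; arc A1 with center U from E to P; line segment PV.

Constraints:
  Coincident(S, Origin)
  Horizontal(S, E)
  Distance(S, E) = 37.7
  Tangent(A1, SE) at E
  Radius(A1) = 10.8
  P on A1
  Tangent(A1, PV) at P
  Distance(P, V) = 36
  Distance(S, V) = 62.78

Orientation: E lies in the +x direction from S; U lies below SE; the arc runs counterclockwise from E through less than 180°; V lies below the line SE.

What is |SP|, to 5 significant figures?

31.180

Checks: |UP| = 10.80 ✓; ∠(UP, PV) = 90.00° ✓; |PV| = 36.00 ✓; |SV| = 62.78 ✓.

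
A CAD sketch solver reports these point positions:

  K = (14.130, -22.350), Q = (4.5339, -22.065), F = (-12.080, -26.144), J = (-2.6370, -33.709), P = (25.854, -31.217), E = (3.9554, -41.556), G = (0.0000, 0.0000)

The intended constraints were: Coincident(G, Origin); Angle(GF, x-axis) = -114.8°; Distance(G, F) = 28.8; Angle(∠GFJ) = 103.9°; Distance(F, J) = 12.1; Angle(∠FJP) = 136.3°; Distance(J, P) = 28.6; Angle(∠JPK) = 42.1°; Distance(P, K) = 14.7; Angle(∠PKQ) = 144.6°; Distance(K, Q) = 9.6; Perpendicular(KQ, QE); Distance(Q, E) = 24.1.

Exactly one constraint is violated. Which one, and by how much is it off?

Distance(Q, E) = 24.1 — off by 4.60.

G = (0.00, 0.00) ✓; GF at -114.8° ✓; |GF| = 28.80 ✓; ∠GFJ = 103.9° ✓; |FJ| = 12.10 ✓; ∠FJP = 136.3° ✓; |JP| = 28.60 ✓; ∠JPK = 42.10° ✓; |PK| = 14.70 ✓; ∠PKQ = 144.6° ✓; |KQ| = 9.600 ✓; ∠(KQ, QE) = 90.00° ✓; |QE| = 19.50 ✗.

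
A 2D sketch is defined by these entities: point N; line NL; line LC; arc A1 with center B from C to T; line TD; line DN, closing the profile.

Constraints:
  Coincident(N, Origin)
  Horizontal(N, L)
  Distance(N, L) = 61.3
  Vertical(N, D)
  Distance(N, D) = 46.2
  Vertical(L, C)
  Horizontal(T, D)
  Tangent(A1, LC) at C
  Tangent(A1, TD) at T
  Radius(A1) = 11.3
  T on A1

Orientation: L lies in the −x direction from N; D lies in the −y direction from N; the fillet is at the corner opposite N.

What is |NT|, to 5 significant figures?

68.077

N is at the origin; NL is horizontal with |NL| = 61.3 and L on the −x side, so L = (-61.300, 0.0000). ND is vertical with |ND| = 46.2 and D on the −y side, so D = (0.0000, -46.200). The virtual corner opposite N is at (-61.300, -46.200). The tangent condition forces BC to be normal to LC and since A1 is tangent to TD there, BT ⟂ TD, with radius 11.3, so the center B sits 11.3 in from both sides at B = (-50.000, -34.900). That places the tangent points at C = (-61.300, -34.900) on LC and T = (-50.000, -46.200) on TD. Then |NT| = |T − N| = 68.077.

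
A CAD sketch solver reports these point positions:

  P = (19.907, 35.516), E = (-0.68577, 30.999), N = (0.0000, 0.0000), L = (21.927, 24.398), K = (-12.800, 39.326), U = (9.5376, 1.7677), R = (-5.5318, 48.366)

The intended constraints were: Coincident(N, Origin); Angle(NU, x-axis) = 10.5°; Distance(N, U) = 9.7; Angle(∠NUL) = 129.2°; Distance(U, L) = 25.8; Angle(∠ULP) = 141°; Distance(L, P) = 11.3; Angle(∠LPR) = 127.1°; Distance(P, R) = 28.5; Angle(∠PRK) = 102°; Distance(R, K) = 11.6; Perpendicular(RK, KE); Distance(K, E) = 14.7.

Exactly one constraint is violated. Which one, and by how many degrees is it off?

Perpendicular(RK, KE) — off by 4.30°.

N = (0.00, 0.00) ✓; NU at 10.50° ✓; |NU| = 9.700 ✓; ∠NUL = 129.2° ✓; |UL| = 25.80 ✓; ∠ULP = 141.0° ✓; |LP| = 11.30 ✓; ∠LPR = 127.1° ✓; |PR| = 28.50 ✓; ∠PRK = 102.0° ✓; |RK| = 11.60 ✓; ∠(RK, KE) = 94.30° ✗; |KE| = 14.70 ✓.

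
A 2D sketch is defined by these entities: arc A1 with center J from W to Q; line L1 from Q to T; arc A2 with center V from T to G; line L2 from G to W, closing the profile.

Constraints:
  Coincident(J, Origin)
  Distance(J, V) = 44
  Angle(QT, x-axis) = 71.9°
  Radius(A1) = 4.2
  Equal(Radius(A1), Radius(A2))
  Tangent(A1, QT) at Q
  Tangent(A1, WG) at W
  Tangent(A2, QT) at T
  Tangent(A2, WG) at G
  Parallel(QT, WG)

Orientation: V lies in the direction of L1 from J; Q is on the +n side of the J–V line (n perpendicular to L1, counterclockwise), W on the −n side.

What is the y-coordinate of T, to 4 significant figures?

43.13

Tangency of A1 to both parallel lines with radius 4.2 puts Q and W at J ± 4.2·n: Q = (-3.992, 1.305), W = (3.992, -1.305). Equal radii place T and G the same way about V: T = V + 4.2·n = (9.678, 43.13), G = V − 4.2·n = (17.66, 40.52). So T.y = 43.13.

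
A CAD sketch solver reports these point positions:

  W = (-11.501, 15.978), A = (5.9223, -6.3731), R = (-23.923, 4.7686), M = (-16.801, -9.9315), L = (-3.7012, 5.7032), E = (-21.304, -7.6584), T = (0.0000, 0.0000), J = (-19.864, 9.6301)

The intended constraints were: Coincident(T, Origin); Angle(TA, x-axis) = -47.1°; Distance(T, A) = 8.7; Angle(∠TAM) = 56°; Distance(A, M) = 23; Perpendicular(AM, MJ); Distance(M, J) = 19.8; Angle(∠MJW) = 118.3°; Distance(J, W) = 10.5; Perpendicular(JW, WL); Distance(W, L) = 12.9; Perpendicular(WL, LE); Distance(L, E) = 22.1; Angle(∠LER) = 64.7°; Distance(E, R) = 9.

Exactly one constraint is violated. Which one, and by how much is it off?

Distance(E, R) = 9 — off by 3.70.

T = (0.00, 0.00) ✓; TA at -47.10° ✓; |TA| = 8.700 ✓; ∠TAM = 56.00° ✓; |AM| = 23.00 ✓; ∠(AM, MJ) = 90.00° ✓; |MJ| = 19.80 ✓; ∠MJW = 118.3° ✓; |JW| = 10.50 ✓; ∠(JW, WL) = 90.00° ✓; |WL| = 12.90 ✓; ∠(WL, LE) = 90.00° ✓; |LE| = 22.10 ✓; ∠LER = 64.70° ✓; |ER| = 12.70 ✗.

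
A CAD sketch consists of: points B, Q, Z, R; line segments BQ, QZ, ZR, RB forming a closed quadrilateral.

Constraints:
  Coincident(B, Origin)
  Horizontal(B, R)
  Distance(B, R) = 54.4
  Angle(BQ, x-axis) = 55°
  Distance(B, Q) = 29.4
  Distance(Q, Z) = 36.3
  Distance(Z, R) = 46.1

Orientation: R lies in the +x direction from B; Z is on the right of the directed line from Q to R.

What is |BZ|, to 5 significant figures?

15.096

Checks: |QZ| = 36.30 ✓; |ZR| = 46.10 ✓.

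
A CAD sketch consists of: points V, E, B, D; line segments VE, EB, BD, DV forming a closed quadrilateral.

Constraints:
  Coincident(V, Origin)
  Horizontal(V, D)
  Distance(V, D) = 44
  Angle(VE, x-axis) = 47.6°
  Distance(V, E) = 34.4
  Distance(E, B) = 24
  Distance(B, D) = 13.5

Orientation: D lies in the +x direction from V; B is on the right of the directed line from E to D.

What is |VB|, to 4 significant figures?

30.87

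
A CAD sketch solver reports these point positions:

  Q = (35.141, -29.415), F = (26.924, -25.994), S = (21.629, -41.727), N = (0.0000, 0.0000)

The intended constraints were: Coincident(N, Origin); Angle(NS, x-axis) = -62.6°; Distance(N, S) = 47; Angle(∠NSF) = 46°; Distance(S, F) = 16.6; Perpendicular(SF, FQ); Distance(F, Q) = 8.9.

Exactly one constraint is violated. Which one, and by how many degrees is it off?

Perpendicular(SF, FQ) — off by 4.00°.

N = (0.00, 0.00) ✓; NS at -62.60° ✓; |NS| = 47.00 ✓; ∠NSF = 46.00° ✓; |SF| = 16.60 ✓; ∠(SF, FQ) = 94.00° ✗; |FQ| = 8.901 ✓.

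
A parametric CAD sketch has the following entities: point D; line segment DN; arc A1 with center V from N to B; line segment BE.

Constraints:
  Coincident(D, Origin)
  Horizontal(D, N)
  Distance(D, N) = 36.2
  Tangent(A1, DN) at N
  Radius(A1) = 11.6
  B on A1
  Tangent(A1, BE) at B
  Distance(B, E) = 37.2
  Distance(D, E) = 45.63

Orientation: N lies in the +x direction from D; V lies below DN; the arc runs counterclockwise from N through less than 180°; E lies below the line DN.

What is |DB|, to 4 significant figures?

26.41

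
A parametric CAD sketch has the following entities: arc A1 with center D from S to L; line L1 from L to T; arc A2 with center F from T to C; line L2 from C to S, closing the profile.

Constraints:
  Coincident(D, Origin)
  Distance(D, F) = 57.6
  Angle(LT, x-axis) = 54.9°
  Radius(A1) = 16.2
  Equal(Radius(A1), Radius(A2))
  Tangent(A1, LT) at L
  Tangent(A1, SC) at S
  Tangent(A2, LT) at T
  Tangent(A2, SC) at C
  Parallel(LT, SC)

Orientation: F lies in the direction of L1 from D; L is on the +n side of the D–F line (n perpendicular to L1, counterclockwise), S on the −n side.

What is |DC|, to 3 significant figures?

59.8

The slot axis is L1's direction at 54.9°, so u = (cos 54.9°, sin 54.9°) = (0.575, 0.818) and n = (−sin 54.9°, cos 54.9°) = (-0.818, 0.575). D is at the origin and F lies 57.6 along u from D, so F = 57.6·u = (33.1, 47.1). Tangency of A1 to both parallel lines with radius 16.2 puts L and S at D ± 16.2·n: L = (-13.3, 9.32), S = (13.3, -9.32). Equal radii place T and C the same way about F: T = F + 16.2·n = (19.9, 56.4), C = F − 16.2·n = (46.4, 37.8). Then |DC| = |C − D| = 59.8.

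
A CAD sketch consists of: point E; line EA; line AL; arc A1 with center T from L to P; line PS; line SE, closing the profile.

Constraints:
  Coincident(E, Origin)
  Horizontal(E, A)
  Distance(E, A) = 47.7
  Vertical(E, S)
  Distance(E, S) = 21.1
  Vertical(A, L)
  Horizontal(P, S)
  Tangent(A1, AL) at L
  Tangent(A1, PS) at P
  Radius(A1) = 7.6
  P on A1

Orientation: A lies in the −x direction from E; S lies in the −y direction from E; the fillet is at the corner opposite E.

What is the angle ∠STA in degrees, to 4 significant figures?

130.1°

E is at the origin; E and A share the same y with |EA| = 47.7 and A on the −x side, so A = (-47.70, 0.000). E and S share the same x with |ES| = 21.1 and S on the −y side, so S = (0.000, -21.10). The virtual corner opposite E is at (-47.70, -21.10). A1 meets AL tangentially, so TL is at right angles to AL and since A1 is tangent to PS there, TP ⟂ PS, with radius 7.6, so the center T sits 7.6 in from both sides at T = (-40.10, -13.50). Then cos ∠STA = TS·TA / (|TS||TA|), giving 130.1°.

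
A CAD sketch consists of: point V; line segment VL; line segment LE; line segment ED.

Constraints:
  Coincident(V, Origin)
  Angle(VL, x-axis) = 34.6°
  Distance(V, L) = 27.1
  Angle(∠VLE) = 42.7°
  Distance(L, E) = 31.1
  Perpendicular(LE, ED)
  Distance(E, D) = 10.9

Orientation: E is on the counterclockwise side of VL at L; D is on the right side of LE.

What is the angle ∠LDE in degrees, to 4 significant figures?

70.69°

V is at the origin; VL runs at 34.6° with length 27.1, so L = 27.1·(cos 34.6°, sin 34.6°) = (22.31, 15.39). ∠VLE = 42.7°, so LE runs at 34.6° + (180° − 42.7°) = 171.9° from the x-axis; with |LE| = 31.1, E = L + 31.1·(cos 171.9°, sin 171.9°) = (-8.483, 19.77). LE ⟂ ED; with |ED| = 10.9 on the right of LE, D = E + 10.9·(0.1409, 0.9900) = (-6.947, 30.56). Then cos ∠LDE = DL·DE / (|DL||DE|), giving 70.69°.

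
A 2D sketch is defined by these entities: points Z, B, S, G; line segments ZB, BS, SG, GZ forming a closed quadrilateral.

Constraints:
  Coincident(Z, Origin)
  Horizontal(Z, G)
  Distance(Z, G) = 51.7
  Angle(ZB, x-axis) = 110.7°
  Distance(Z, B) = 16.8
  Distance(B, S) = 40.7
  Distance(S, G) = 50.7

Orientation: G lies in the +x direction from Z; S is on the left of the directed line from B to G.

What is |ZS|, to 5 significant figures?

49.273

Z is at the origin; Z and G share the same y with |ZG| = 51.7 and G in +x, so G = (51.7, 0). ZB runs at 110.7° with |ZB| = 16.8, so B = (-5.9384, 15.715). S is determined by |BS| = 40.7 and |SG| = 50.7 together: it lies at the intersection of circle(B, 40.7) and circle(G, 50.7). With |BG| = 59.742, the foot of the radical line on BG is 22.222 from B and the perpendicular offset is √(40.7² − 22.222²) = 34.098. Taking the left-of-BG solution: S = (24.470, 42.767).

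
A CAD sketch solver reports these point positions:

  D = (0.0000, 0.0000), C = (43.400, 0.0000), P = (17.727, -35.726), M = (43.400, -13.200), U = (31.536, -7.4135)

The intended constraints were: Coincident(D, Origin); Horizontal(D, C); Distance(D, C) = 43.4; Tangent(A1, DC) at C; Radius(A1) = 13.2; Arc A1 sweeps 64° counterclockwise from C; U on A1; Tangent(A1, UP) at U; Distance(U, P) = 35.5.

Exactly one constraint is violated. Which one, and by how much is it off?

Distance(U, P) = 35.5 — off by 4.00.

D = (0.00, 0.00) ✓; D.y = 0.00, C.y = 0.00 ✓; |DC| = 43.40 ✓; ∠(MC, CD) = 90.00° ✓; |MC| = 13.20 ✓; bearing(M→U) − bearing(M→C) = 64.00° ✓; |MU| = 13.20 ✓; ∠(MU, UP) = 90.00° ✓; |UP| = 31.50 ✗.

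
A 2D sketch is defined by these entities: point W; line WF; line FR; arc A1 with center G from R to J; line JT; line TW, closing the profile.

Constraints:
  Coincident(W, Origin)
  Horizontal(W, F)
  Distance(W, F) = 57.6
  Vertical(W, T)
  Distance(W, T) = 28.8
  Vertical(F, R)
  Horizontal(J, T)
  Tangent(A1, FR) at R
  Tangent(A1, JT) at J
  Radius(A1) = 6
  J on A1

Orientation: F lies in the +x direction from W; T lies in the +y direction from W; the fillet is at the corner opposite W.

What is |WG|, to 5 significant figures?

56.413

W is at the origin; W and F share the same y with |WF| = 57.6 and F on the +x side, so F = (57.600, 0.0000). WT is vertical with |WT| = 28.8 and T on the +y side, so T = (0.0000, 28.800). The virtual corner opposite W is at (57.600, 28.800). Since A1 is tangent to FR there, GR ⟂ FR and the tangent condition forces GJ to be normal to JT, with radius 6.0, so the center G sits 6.0 in from both sides at G = (51.600, 22.800). Then |WG| = |G − W| = 56.413.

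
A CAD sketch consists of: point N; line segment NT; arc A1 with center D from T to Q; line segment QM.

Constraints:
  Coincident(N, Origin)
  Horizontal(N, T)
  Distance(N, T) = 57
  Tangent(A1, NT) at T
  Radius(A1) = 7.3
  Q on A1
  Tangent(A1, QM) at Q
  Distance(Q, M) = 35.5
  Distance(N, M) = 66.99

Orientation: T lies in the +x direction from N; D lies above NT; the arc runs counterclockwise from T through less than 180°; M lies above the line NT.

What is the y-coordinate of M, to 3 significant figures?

43.1

Checks: |DQ| = 7.300 ✓; ∠(DQ, QM) = 90.00° ✓; |QM| = 35.50 ✓; |NM| = 66.99 ✓.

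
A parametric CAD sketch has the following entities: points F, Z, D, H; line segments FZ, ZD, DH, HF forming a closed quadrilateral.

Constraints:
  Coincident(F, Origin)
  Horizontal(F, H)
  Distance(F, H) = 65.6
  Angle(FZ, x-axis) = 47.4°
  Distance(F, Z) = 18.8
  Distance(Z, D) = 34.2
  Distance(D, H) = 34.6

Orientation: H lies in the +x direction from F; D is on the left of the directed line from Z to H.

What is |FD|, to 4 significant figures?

51.90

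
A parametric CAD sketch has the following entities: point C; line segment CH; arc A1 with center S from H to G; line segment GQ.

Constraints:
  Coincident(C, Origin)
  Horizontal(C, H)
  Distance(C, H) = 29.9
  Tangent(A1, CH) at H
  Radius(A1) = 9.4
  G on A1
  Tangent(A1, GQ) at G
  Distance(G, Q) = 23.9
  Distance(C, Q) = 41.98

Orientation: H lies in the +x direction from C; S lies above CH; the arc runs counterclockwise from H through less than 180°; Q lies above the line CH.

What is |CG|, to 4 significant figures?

40.42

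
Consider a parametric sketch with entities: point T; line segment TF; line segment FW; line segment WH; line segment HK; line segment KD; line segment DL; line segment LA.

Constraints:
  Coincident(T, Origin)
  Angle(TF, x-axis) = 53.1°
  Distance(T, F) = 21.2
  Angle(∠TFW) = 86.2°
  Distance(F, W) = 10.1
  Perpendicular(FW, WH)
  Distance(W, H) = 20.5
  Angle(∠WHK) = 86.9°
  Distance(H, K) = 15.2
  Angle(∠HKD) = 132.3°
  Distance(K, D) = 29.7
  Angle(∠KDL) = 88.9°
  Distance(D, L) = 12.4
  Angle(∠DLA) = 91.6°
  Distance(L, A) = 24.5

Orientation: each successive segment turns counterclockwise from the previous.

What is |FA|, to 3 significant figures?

8.01

T is at the origin; TF runs at 53.1° with length 21.2, so F = (12.7, 17.0). ∠TFW = 86.2° gives FW at 147° from the x-axis; with |FW| = 10.1, W = (4.27, 22.5). The perpendicularity gives WH at right angles to FW, so WH runs at -123°; with |WH| = 20.5, H = (-6.93, 5.30). ∠WHK = 86.9° gives HK at -30.0° from the x-axis; with |HK| = 15.2, K = (6.24, -2.30). ∠HKD = 132.3° gives KD at 17.7° from the x-axis; with |KD| = 29.7, D = (34.5, 6.73). ∠KDL = 88.9° gives DL at 109° from the x-axis; with |DL| = 12.4, L = (30.5, 18.5). ∠DLA = 91.6° gives LA at -163° from the x-axis; with |LA| = 24.5, A = (7.13, 11.2). Then |FA| = |A − F| = 8.01.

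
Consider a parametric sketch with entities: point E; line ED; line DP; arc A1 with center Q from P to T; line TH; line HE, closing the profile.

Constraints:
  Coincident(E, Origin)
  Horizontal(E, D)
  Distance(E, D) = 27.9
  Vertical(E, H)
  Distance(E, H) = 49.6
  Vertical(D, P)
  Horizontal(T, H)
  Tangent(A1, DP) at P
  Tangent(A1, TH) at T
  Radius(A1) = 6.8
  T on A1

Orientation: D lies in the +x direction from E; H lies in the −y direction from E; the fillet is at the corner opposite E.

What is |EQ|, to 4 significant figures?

47.72

E is at the origin; E and D share the same y with |ED| = 27.9 and D on the +x side, so D = (27.90, 0.000). EH is vertical with |EH| = 49.6 and H on the −y side, so H = (0.000, -49.60). The virtual corner opposite E is at (27.90, -49.60). The tangent condition forces QP to be normal to DP and A1 meets TH tangentially, so QT is at right angles to TH, with radius 6.8, so the center Q sits 6.8 in from both sides at Q = (21.10, -42.80). Then |EQ| = |Q − E| = 47.72.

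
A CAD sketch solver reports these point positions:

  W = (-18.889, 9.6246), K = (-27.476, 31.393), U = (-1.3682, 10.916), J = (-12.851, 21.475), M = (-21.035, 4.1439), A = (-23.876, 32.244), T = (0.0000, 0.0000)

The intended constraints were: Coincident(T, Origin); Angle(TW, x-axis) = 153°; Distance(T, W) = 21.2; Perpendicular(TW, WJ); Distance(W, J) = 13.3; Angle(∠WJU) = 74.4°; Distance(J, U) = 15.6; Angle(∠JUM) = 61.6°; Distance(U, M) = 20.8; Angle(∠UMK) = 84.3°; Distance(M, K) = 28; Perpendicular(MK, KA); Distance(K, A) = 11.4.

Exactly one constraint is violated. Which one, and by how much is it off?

Distance(K, A) = 11.4 — off by 7.70.

T = (0.00, 0.00) ✓; TW at 153.0° ✓; |TW| = 21.20 ✓; ∠(TW, WJ) = 90.00° ✓; |WJ| = 13.30 ✓; ∠WJU = 74.40° ✓; |JU| = 15.60 ✓; ∠JUM = 61.60° ✓; |UM| = 20.80 ✓; ∠UMK = 84.30° ✓; |MK| = 28.00 ✓; ∠(MK, KA) = 90.00° ✓; |KA| = 3.699 ✗.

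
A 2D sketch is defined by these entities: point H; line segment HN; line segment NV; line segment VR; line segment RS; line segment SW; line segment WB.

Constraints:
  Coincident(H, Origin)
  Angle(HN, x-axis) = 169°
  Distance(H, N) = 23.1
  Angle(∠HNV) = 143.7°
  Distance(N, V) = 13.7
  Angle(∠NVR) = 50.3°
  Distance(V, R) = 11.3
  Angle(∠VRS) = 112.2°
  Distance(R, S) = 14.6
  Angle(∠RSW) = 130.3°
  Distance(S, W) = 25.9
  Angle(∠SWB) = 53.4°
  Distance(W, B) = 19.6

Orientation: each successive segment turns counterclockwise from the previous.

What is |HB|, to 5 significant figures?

34.976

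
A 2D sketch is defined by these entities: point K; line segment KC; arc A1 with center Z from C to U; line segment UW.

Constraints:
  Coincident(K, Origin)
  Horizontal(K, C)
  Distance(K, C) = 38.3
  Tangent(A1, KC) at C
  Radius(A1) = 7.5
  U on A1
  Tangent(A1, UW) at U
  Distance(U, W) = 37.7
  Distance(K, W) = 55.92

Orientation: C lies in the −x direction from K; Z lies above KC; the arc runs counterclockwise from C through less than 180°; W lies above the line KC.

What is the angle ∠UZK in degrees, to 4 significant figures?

13.67°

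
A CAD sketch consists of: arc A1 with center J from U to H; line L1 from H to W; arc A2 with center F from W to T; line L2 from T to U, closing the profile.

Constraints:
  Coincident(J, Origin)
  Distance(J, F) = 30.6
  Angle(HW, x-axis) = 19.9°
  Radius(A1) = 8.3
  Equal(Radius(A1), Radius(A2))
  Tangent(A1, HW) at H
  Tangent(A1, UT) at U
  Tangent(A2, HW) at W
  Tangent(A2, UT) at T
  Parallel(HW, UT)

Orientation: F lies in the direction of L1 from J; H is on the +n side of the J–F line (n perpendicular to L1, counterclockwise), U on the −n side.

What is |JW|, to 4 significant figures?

31.71

The slot axis is L1's direction at 19.9°, so u = (cos 19.9°, sin 19.9°) = (0.9403, 0.3404) and n = (−sin 19.9°, cos 19.9°) = (-0.3404, 0.9403). J is at the origin and F lies 30.6 along u from J, so F = 30.6·u = (28.77, 10.42). Tangency of A1 to both parallel lines with radius 8.3 puts H and U at J ± 8.3·n: H = (-2.825, 7.804), U = (2.825, -7.804). Equal radii place W and T the same way about F: W = F + 8.3·n = (25.95, 18.22), T = F − 8.3·n = (31.60, 2.611). Then |JW| = |W − J| = 31.71.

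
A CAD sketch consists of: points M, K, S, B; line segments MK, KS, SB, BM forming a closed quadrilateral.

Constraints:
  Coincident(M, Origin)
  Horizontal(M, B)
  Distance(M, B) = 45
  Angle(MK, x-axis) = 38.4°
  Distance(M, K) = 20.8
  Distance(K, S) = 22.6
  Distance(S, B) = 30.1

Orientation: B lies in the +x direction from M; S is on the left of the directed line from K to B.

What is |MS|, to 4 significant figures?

43.39

M is at the origin; M and B share the same y with |MB| = 45.0 and B in +x, so B = (45.0, 0). MK runs at 38.4° with |MK| = 20.8, so K = (16.30, 12.92). S is determined by |KS| = 22.6 and |SB| = 30.1 together: it lies at the intersection of circle(K, 22.6) and circle(B, 30.1). With |KB| = 31.47, the foot of the radical line on KB is 9.457 from K and the perpendicular offset is √(22.6² − 9.457²) = 20.53. Taking the left-of-KB solution: S = (33.35, 27.75).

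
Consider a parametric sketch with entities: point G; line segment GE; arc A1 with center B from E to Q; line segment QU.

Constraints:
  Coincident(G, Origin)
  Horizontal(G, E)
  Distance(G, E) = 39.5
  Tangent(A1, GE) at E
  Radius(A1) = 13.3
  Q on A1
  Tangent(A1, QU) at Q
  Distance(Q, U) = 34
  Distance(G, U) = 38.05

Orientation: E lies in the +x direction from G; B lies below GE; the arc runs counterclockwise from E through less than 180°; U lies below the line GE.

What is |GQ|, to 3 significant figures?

28.7

G is at the origin; G and E share the same y with |GE| = 39.5 and E on the +x side, so E = (39.5, 0.00). Since A1 is tangent to GE there, BE ⟂ GE, so B = E + (0, -13.3) = (39.5, -13.3). Since BQ ⟂ QU (tangency), |BU| = √(13.3² + 34.0²) = 36.5 regardless of where Q sits on A1. So U lies on both circle(G, 38.05) and circle(B, 36.5); the below-GE intersection is U = (11.2, -36.4). Q is the foot of the tangent from U: Q = (27.9, -6.76).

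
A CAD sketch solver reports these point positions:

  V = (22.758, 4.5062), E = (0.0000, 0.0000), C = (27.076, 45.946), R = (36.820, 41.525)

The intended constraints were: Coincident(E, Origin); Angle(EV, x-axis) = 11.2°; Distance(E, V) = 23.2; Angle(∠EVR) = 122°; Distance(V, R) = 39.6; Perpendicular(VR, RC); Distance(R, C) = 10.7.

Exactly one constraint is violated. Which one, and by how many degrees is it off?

Perpendicular(VR, RC) — off by 3.60°.

E = (0.00, 0.00) ✓; EV at 11.20° ✓; |EV| = 23.20 ✓; ∠EVR = 122.0° ✓; |VR| = 39.60 ✓; ∠(VR, RC) = 86.40° ✗; |RC| = 10.70 ✓.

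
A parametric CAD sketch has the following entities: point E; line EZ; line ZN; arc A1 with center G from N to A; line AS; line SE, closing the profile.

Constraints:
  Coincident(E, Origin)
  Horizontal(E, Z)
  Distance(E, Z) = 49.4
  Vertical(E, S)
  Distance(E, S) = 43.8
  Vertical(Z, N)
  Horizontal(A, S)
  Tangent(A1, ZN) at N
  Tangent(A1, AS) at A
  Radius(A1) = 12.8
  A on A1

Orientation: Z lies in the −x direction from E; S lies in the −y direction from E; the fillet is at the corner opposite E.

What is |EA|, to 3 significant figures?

57.1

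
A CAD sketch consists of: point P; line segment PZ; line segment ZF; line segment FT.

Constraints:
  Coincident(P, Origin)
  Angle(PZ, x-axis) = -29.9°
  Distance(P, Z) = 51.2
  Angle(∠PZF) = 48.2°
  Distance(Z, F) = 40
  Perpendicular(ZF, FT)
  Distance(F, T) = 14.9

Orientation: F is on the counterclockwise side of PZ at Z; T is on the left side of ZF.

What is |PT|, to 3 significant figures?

24.0

P is at the origin; PZ runs at -29.9° with length 51.2, so Z = 51.2·(cos -29.9°, sin -29.9°) = (44.4, -25.5). ∠PZF = 48.2°, so ZF runs at -29.9° + (180° − 48.2°) = 102° from the x-axis; with |ZF| = 40.0, F = Z + 40.0·(cos 102°, sin 102°) = (36.1, 13.6). The perpendicularity gives FT at right angles to ZF; with |FT| = 14.9 on the left of ZF, T = F + 14.9·(-0.979, -0.206) = (21.6, 10.5). Then |PT| = |T − P| = 24.0.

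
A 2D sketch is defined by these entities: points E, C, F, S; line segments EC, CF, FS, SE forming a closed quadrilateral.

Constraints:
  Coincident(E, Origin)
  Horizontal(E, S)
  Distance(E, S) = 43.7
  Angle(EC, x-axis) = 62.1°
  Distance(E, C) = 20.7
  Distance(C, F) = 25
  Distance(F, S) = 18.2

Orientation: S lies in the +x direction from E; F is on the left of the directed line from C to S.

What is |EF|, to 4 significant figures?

37.97

E is at the origin; E and S share the same y with |ES| = 43.7 and S in +x, so S = (43.7, 0). EC runs at 62.1° with |EC| = 20.7, so C = (9.686, 18.29). F is determined by |CF| = 25.0 and |FS| = 18.2 together: it lies at the intersection of circle(C, 25.0) and circle(S, 18.2). With |CS| = 38.62, the foot of the radical line on CS is 23.11 from C and the perpendicular offset is √(25.0² − 23.11²) = 9.526. Taking the left-of-CS solution: F = (34.55, 15.74).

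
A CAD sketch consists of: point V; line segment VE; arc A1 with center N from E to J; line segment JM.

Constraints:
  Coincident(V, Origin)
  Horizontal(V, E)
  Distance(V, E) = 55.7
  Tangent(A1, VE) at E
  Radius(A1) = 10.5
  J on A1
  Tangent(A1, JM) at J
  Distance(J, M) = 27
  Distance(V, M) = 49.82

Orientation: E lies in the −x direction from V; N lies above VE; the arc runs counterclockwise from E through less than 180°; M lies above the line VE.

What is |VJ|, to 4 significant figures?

46.29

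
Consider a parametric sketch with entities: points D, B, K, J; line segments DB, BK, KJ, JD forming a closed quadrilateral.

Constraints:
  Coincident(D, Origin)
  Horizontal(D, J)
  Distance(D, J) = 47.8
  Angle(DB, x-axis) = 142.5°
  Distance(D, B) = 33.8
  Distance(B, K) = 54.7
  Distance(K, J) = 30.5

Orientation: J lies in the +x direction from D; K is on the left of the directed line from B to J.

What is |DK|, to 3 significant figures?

36.1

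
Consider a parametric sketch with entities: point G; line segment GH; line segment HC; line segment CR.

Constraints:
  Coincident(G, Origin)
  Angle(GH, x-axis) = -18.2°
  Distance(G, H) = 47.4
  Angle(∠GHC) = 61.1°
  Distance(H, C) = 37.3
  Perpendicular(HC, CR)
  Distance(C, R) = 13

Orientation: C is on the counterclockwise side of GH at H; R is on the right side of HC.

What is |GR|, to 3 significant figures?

56.4

G is at the origin; GH runs at -18.2° with length 47.4, so H = 47.4·(cos -18.2°, sin -18.2°) = (45.0, -14.8). ∠GHC = 61.1°, so HC runs at -18.2° + (180° − 61.1°) = 101° from the x-axis; with |HC| = 37.3, C = H + 37.3·(cos 101°, sin 101°) = (38.1, 21.8). HC ⟂ CR; with |CR| = 13.0 on the right of HC, R = C + 13.0·(0.983, 0.186) = (50.9, 24.3). Then |GR| = |R − G| = 56.4.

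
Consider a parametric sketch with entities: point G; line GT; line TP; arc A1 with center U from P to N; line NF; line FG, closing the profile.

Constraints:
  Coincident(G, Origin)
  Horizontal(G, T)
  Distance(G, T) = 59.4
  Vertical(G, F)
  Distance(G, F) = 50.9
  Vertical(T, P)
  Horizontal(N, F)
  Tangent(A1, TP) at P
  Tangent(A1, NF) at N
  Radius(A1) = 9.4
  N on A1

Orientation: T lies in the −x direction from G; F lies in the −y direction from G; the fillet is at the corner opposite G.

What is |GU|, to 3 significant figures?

65.0

G and F share the same x with |GF| = 50.9 and F on the −y side, so F = (0.00, -50.9). The virtual corner opposite G is at (-59.4, -50.9). Tangency of A1 to TP means the radius UP is perpendicular to TP and since A1 is tangent to NF there, UN ⟂ NF, with radius 9.4, so the center U sits 9.4 in from both sides at U = (-50.0, -41.5). Then |GU| = |U − G| = 65.0.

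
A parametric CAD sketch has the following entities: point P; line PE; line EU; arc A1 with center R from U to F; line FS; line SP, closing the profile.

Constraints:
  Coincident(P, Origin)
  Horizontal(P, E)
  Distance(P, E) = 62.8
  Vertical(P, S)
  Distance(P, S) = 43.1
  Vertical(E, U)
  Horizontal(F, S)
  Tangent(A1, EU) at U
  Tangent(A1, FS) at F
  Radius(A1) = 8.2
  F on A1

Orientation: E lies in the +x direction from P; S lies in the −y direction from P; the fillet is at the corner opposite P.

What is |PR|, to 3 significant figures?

64.8

PS is vertical with |PS| = 43.1 and S on the −y side, so S = (0.00, -43.1). The virtual corner opposite P is at (62.8, -43.1). Since A1 is tangent to EU there, RU ⟂ EU and A1 meets FS tangentially, so RF is at right angles to FS, with radius 8.2, so the center R sits 8.2 in from both sides at R = (54.6, -34.9). Then |PR| = |R − P| = 64.8.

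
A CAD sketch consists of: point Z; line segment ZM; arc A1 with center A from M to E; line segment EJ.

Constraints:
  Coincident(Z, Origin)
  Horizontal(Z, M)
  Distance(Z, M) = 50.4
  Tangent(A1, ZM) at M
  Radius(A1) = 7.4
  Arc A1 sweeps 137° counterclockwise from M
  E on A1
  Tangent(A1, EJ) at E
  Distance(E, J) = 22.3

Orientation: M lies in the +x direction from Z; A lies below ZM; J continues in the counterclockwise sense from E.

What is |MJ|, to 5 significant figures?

30.199

On A1, M sits at bearing 90° from A; a 137° counterclockwise sweep puts E at bearing 227°, so E = A + 7.4·(cos 227°, sin 227°) = (45.353, -12.812). The tangent condition forces AE to be normal to EJ, so EJ runs along (−sin 227°, cos 227°); with |EJ| = 22.3, J = (61.662, -28.021). Then |MJ| = |J − M| = 30.199.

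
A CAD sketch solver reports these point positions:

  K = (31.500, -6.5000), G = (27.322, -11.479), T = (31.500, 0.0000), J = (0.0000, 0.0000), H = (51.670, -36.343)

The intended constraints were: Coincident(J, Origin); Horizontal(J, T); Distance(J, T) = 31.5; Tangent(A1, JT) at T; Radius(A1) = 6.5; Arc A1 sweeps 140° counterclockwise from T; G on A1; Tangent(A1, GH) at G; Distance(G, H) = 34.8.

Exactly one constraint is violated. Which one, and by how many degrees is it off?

Tangent(A1, GH) at G — off by 5.60°.

J = (0.00, 0.00) ✓; J.y = 0.00, T.y = 0.00 ✓; |JT| = 31.50 ✓; ∠(KT, TJ) = 90.00° ✓; |KT| = 6.500 ✓; bearing(K→G) − bearing(K→T) = 140.0° ✓; |KG| = 6.500 ✓; ∠(KG, GH) = 95.60° ✗; |GH| = 34.80 ✓.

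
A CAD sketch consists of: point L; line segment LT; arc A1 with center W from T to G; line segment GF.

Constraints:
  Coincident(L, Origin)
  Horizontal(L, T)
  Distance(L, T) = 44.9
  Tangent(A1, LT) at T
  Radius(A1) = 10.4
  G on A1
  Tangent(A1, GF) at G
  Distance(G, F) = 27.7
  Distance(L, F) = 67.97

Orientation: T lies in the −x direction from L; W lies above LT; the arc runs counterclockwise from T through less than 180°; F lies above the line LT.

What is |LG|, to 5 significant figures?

41.359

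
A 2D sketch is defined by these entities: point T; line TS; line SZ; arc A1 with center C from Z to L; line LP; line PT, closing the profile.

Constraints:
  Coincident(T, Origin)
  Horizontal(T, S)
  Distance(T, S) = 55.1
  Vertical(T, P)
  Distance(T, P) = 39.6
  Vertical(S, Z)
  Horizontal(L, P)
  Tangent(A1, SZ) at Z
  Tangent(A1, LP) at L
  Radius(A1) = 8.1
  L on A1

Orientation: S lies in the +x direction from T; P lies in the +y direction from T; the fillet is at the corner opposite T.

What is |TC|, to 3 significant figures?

56.6

TP is vertical with |TP| = 39.6 and P on the +y side, so P = (0.00, 39.6). The virtual corner opposite T is at (55.1, 39.6). Tangency of A1 to SZ means the radius CZ is perpendicular to SZ and the tangent condition forces CL to be normal to LP, with radius 8.1, so the center C sits 8.1 in from both sides at C = (47.0, 31.5). Then |TC| = |C − T| = 56.6.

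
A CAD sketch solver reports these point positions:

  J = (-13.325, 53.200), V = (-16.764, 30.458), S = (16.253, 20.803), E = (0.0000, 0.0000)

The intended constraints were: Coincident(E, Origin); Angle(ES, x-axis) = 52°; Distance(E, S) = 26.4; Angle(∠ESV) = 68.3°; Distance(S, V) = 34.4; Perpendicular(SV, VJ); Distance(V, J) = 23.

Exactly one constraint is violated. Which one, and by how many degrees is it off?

Perpendicular(SV, VJ) — off by 7.70°.

E = (0.00, 0.00) ✓; ES at 52.00° ✓; |ES| = 26.40 ✓; ∠ESV = 68.30° ✓; |SV| = 34.40 ✓; ∠(SV, VJ) = 82.30° ✗; |VJ| = 23.00 ✓.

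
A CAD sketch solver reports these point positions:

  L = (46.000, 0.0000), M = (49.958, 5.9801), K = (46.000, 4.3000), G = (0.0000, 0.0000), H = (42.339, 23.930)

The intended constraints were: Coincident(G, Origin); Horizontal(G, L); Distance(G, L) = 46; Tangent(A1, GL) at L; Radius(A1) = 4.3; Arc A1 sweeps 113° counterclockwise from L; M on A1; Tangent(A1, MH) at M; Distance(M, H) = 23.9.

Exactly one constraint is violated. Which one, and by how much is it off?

Distance(M, H) = 23.9 — off by 4.40.

G = (0.00, 0.00) ✓; G.y = 0.00, L.y = 0.00 ✓; |GL| = 46.00 ✓; ∠(KL, LG) = 90.00° ✓; |KL| = 4.300 ✓; bearing(K→M) − bearing(K→L) = 113.0° ✓; |KM| = 4.300 ✓; ∠(KM, MH) = 90.00° ✓; |MH| = 19.50 ✗.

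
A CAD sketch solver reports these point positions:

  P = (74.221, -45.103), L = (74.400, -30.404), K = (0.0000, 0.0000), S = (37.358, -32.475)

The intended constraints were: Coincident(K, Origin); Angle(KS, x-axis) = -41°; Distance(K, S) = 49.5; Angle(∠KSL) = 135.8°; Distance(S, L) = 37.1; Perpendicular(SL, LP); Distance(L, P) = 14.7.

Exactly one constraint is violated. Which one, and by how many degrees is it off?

Perpendicular(SL, LP) — off by 3.90°.

K = (0.00, 0.00) ✓; KS at -41.00° ✓; |KS| = 49.50 ✓; ∠KSL = 135.8° ✓; |SL| = 37.10 ✓; ∠(SL, LP) = 93.90° ✗; |LP| = 14.70 ✓.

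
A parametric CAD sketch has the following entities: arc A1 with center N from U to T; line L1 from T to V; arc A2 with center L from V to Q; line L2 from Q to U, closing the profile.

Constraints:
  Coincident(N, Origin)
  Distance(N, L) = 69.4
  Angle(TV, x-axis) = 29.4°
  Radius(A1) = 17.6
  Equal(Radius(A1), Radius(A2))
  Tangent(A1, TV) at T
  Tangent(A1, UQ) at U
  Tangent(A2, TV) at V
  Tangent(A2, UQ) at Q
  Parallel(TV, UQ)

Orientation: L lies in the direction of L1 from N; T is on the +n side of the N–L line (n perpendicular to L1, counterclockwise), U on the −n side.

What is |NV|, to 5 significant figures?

71.597

Tangency of A1 to both parallel lines with radius 17.6 puts T and U at N ± 17.6·n: T = (-8.6399, 15.333), U = (8.6399, -15.333). Equal radii place V and Q the same way about L: V = L + 17.6·n = (51.822, 49.402), Q = L − 17.6·n = (69.102, 18.735). Then |NV| = |V − N| = 71.597.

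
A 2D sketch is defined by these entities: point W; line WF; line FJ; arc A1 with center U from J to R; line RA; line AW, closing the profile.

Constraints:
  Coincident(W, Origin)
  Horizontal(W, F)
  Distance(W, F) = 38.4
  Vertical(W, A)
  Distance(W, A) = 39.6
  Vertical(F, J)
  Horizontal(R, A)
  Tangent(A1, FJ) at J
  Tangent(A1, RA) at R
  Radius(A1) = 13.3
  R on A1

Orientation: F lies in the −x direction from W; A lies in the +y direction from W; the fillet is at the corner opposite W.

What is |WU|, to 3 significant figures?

36.4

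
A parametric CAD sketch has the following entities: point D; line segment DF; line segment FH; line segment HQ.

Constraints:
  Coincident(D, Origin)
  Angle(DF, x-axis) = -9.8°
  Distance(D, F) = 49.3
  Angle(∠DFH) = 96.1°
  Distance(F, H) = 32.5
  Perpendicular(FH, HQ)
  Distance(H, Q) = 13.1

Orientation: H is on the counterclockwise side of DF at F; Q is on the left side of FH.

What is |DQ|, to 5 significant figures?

52.101

D is at the origin; DF runs at -9.8° with length 49.3, so F = 49.3·(cos -9.8°, sin -9.8°) = (48.581, -8.3913). ∠DFH = 96.1°, so FH runs at -9.8° + (180° − 96.1°) = 74.100° from the x-axis; with |FH| = 32.5, H = F + 32.5·(cos 74.100°, sin 74.100°) = (57.484, 22.865). FH ⟂ HQ; with |HQ| = 13.1 on the left of FH, Q = H + 13.1·(-0.96174, 0.27396) = (44.885, 26.454). Then |DQ| = |Q − D| = 52.101.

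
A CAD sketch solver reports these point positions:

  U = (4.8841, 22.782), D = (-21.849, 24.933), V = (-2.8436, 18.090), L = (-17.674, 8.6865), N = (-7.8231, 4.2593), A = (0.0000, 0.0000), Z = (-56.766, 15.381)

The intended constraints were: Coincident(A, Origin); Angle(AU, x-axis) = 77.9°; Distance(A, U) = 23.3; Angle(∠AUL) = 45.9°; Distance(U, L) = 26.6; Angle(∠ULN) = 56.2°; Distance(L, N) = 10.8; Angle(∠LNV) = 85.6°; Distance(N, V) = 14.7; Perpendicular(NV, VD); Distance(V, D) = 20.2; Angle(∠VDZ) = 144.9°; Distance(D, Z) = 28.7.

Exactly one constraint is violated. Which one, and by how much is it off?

Distance(D, Z) = 28.7 — off by 7.50.

A = (0.00, 0.00) ✓; AU at 77.90° ✓; |AU| = 23.30 ✓; ∠AUL = 45.90° ✓; |UL| = 26.60 ✓; ∠ULN = 56.20° ✓; |LN| = 10.80 ✓; ∠LNV = 85.60° ✓; |NV| = 14.70 ✓; ∠(NV, VD) = 90.00° ✓; |VD| = 20.20 ✓; ∠VDZ = 144.9° ✓; |DZ| = 36.20 ✗.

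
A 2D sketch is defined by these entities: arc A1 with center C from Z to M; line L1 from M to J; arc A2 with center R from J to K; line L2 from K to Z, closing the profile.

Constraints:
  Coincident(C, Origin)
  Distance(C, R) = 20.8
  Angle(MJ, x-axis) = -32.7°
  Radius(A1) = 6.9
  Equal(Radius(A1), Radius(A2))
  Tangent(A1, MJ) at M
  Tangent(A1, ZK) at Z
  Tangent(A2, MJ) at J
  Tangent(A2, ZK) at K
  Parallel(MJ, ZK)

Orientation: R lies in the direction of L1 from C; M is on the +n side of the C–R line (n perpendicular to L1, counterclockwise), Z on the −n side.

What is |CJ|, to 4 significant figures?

21.91

Tangency of A1 to both parallel lines with radius 6.9 puts M and Z at C ± 6.9·n: M = (3.728, 5.806), Z = (-3.728, -5.806). Equal radii place J and K the same way about R: J = R + 6.9·n = (21.23, -5.431), K = R − 6.9·n = (13.78, -17.04). Then |CJ| = |J − C| = 21.91.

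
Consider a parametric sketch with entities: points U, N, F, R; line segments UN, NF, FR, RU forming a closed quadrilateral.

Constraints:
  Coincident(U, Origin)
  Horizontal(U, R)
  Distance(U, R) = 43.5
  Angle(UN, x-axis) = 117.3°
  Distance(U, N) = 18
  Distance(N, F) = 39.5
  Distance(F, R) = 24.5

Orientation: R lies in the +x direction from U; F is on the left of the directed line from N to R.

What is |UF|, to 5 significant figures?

37.394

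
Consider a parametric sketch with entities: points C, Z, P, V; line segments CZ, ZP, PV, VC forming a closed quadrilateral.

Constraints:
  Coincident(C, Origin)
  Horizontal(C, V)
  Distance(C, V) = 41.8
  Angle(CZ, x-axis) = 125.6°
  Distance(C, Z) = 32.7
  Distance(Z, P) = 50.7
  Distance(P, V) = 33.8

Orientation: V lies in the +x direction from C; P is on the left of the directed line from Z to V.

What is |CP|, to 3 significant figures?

44.9

C is at the origin; C and V share the same y with |CV| = 41.8 and V in +x, so V = (41.8, 0). CZ runs at 125.6° with |CZ| = 32.7, so Z = (-19.0, 26.6). P is determined by |ZP| = 50.7 and |PV| = 33.8 together: it lies at the intersection of circle(Z, 50.7) and circle(V, 33.8). With |ZV| = 66.4, the foot of the radical line on ZV is 44.0 from Z and the perpendicular offset is √(50.7² − 44.0²) = 25.3. Taking the left-of-ZV solution: P = (31.4, 32.1).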